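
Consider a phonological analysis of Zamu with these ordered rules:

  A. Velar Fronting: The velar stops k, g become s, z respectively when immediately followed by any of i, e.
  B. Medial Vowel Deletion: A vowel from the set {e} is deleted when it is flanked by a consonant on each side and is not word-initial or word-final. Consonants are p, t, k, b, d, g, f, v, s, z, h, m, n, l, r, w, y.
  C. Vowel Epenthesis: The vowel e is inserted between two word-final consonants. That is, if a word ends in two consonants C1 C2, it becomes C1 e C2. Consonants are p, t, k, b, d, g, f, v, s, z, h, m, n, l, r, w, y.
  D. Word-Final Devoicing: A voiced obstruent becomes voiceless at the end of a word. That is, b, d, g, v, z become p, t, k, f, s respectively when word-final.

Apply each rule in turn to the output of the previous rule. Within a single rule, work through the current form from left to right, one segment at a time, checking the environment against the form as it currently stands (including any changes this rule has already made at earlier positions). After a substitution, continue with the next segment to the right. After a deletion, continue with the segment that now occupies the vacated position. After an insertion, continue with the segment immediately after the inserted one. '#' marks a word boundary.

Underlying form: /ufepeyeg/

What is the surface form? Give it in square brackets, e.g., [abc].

A Velar Fronting: no change — [ufepeyeg]
B Medial Vowel Deletion: [ufepeyeg] → [ufpyg]
C Vowel Epenthesis: [ufpyg] → [ufpyeg]
D Word-Final Devoicing: [ufpyeg] → [ufpyek]

[ufpyek]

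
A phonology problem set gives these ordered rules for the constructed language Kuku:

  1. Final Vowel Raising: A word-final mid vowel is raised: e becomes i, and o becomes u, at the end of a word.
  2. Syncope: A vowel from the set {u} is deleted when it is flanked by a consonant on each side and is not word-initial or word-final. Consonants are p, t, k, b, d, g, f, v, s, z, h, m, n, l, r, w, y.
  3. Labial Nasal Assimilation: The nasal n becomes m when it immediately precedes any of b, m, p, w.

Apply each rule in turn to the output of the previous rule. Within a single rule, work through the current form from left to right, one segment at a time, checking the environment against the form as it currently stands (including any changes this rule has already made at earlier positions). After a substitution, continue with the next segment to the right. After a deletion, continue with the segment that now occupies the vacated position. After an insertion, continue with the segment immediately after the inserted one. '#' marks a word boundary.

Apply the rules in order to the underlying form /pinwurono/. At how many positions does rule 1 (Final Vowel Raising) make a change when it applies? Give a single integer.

1 Final Vowel Raising: [pinwurono] → [pinwuronu]
2 Syncope: [pinwuronu] → [pinwronu]
3 Labial Nasal Assimilation: [pinwronu] → [pimwronu]
Rule 1 changed 1 position(s).

1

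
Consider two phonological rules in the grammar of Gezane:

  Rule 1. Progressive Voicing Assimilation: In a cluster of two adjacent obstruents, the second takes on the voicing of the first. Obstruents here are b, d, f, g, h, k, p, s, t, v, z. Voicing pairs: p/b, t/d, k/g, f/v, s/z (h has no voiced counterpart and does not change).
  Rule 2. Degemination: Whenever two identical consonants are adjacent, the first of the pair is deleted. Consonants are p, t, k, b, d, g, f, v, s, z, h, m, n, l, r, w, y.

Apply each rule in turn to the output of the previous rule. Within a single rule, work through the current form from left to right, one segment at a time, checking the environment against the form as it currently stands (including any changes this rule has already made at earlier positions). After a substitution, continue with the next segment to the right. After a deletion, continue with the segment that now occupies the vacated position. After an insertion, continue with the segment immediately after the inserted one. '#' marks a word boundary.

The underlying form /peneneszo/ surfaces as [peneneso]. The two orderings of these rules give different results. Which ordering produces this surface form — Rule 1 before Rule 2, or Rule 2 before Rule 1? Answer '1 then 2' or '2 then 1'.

1 then 2

Order 1 then 2:
  1 Progressive Voicing Assimilation: [peneneszo] → [penenesso]
  2 Degemination: [penenesso] → [peneneso]
  result: [peneneso]
Order 2 then 1:
  2 Degemination: no change — [peneneszo]
  1 Progressive Voicing Assimilation: [peneneszo] → [penenesso]
  result: [penenesso]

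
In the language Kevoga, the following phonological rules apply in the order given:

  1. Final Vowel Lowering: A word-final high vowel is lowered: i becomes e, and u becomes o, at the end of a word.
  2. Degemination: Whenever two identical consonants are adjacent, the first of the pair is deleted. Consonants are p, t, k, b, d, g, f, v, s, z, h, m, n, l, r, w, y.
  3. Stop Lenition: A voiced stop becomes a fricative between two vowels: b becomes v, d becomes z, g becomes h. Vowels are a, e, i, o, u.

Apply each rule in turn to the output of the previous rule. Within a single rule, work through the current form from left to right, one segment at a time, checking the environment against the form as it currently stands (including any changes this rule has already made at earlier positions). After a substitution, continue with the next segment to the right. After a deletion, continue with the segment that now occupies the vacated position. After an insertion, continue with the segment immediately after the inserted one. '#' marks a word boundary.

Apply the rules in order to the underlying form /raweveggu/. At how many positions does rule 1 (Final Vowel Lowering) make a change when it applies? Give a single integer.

1

1 Final Vowel Lowering: [raweveggu] → [raweveggo]
2 Degemination: [raweveggo] → [rawevego]
3 Stop Lenition: [rawevego] → [raweveho]
Rule 1 changed 1 position(s).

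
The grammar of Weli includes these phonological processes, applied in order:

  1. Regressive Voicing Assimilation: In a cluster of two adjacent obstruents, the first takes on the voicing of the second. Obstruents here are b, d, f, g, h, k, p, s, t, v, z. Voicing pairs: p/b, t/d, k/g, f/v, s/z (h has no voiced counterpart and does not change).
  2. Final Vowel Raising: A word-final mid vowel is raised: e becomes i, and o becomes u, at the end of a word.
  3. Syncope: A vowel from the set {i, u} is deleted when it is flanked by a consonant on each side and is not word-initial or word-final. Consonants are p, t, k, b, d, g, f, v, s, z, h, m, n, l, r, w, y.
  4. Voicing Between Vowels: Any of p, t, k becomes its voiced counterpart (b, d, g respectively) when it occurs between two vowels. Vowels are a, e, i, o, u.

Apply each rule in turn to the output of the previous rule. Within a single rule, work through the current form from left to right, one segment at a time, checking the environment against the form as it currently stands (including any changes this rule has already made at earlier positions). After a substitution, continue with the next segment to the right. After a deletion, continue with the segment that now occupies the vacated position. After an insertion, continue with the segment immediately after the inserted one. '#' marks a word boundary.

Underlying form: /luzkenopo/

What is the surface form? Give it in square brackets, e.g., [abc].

[lskenobu]

1 Regressive Voicing Assimilation: [luzkenopo] → [luskenopo]
2 Final Vowel Raising: [luskenopo] → [luskenopu]
3 Syncope: [luskenopu] → [lskenopu]
4 Voicing Between Vowels: [lskenopu] → [lskenobu]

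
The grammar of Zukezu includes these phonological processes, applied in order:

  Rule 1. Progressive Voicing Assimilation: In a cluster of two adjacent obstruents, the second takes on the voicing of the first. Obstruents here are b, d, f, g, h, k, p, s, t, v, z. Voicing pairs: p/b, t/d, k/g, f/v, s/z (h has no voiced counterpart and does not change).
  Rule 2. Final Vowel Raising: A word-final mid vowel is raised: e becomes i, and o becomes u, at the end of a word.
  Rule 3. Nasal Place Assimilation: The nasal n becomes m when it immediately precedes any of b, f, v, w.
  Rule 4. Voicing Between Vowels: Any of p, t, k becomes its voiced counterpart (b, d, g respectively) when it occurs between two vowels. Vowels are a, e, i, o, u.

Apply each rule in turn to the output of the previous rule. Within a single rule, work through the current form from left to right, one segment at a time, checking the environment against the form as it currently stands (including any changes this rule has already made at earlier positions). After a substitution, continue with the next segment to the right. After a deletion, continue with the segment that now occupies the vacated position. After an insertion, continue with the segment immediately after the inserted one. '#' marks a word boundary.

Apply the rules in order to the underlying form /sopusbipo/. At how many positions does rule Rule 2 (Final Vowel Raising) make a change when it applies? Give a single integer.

Rule 1 Progressive Voicing Assimilation: [sopusbipo] → [sopuspipo]
Rule 2 Final Vowel Raising: [sopuspipo] → [sopuspipu]
Rule 3 Nasal Place Assimilation: no change — [sopuspipu]
Rule 4 Voicing Between Vowels: [sopuspipu] → [sobuspibu]
Rule Rule 2 changed 1 position(s).

1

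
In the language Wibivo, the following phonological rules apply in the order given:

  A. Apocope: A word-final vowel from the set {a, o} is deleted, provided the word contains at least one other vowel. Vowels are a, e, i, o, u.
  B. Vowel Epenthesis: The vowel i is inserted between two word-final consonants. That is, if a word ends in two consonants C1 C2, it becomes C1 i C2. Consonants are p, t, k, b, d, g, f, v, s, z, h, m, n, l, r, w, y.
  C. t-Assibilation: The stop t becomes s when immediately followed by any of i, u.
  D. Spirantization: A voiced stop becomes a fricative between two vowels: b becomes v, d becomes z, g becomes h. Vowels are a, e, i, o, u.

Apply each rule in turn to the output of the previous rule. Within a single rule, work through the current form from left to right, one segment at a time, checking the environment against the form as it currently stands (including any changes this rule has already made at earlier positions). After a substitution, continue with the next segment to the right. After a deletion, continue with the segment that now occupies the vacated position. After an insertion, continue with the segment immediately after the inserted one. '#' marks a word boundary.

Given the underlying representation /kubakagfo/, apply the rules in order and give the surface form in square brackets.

[kuvakahif]

A Apocope: [kubakagfo] → [kubakagf]
B Vowel Epenthesis: [kubakagf] → [kubakagif]
C t-Assibilation: no change — [kubakagif]
D Spirantization: [kubakagif] → [kuvakahif]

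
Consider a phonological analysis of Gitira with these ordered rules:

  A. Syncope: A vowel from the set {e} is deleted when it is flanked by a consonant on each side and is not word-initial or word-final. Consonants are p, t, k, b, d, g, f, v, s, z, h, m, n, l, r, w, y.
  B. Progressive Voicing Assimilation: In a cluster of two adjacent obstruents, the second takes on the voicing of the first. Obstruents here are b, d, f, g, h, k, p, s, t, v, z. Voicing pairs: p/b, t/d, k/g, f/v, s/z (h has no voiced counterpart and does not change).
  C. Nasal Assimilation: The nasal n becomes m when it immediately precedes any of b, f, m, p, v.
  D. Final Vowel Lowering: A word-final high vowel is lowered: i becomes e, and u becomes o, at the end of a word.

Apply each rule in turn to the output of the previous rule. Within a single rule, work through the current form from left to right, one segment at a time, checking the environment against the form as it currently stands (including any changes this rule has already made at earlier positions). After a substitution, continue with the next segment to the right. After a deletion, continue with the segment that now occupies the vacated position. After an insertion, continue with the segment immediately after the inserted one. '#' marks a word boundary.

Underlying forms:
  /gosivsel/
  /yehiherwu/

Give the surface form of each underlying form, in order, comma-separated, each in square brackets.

[gosivzl], [yhihrwo]

/gosivsel/:
  A Syncope: [gosivsel] → [gosivsl]
  B Progressive Voicing Assimilation: [gosivsl] → [gosivzl]
  C Nasal Assimilation: no change — [gosivzl]
  D Final Vowel Lowering: no change — [gosivzl]
/yehiherwu/:
  A Syncope: [yehiherwu] → [yhihrwu]
  B Progressive Voicing Assimilation: no change — [yhihrwu]
  C Nasal Assimilation: no change — [yhihrwu]
  D Final Vowel Lowering: [yhihrwu] → [yhihrwo]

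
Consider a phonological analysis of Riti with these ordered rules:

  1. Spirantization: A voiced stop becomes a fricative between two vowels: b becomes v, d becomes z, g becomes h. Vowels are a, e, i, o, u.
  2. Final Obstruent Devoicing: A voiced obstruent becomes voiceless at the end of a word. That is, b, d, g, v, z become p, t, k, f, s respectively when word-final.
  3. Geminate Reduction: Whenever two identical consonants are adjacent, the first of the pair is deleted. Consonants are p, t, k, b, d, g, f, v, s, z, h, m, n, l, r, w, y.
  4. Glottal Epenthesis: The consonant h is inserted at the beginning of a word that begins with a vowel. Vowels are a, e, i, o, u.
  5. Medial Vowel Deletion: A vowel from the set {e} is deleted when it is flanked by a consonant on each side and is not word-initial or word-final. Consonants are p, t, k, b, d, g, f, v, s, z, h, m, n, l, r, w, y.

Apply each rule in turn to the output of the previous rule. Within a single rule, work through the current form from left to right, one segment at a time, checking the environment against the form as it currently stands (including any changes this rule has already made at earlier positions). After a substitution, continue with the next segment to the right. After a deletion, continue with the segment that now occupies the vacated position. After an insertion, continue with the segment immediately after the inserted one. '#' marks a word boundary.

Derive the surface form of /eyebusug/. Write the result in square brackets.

1 Spirantization: [eyebusug] → [eyevusug]
2 Final Obstruent Devoicing: [eyevusug] → [eyevusuk]
3 Geminate Reduction: no change — [eyevusuk]
4 Glottal Epenthesis: [eyevusuk] → [heyevusuk]
5 Medial Vowel Deletion: [heyevusuk] → [hyvusuk]

[hyvusuk]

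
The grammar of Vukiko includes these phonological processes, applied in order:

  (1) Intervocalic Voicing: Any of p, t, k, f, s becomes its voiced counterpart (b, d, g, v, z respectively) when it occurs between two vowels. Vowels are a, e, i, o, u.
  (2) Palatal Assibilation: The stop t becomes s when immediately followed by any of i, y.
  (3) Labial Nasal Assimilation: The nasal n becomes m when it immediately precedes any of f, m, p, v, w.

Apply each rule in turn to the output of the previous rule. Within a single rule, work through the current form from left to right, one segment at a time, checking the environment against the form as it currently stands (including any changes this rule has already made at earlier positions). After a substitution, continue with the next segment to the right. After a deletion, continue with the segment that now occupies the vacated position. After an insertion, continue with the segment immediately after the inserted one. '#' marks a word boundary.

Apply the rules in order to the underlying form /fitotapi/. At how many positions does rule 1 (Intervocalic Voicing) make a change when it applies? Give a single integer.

(1) Intervocalic Voicing: [fitotapi] → [fidodabi]
(2) Palatal Assibilation: no change — [fidodabi]
(3) Labial Nasal Assimilation: no change — [fidodabi]
Rule 1 changed 3 position(s).

3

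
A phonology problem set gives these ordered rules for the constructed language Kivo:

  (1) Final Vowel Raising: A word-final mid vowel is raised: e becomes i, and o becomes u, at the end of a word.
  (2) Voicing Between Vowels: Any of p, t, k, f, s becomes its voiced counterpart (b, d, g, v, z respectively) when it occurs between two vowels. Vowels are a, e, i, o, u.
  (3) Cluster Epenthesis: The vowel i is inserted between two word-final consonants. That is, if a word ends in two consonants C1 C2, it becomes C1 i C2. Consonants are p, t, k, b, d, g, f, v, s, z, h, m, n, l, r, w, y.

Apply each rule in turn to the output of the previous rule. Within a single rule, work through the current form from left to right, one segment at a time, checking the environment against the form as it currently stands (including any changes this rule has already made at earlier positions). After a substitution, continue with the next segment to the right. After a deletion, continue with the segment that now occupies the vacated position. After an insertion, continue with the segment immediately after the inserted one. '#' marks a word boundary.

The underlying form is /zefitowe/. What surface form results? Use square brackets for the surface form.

(1) Final Vowel Raising: [zefitowe] → [zefitowi]
(2) Voicing Between Vowels: [zefitowi] → [zevidowi]
(3) Cluster Epenthesis: no change — [zevidowi]

[zevidowi]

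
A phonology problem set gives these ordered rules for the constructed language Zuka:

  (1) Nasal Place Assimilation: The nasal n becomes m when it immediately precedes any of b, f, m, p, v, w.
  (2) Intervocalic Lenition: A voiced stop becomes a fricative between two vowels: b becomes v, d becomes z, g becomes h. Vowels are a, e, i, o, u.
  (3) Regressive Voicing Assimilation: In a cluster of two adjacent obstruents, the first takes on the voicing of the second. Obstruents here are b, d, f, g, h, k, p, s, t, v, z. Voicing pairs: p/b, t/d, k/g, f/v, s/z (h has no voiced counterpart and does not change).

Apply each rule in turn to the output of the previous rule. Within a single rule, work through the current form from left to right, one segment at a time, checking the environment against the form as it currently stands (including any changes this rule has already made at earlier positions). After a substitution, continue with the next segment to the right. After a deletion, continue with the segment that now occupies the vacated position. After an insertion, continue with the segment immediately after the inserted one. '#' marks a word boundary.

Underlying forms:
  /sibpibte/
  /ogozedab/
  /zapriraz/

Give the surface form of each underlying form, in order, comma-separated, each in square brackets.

/sibpibte/:
  (1) Nasal Place Assimilation: no change — [sibpibte]
  (2) Intervocalic Lenition: no change — [sibpibte]
  (3) Regressive Voicing Assimilation: [sibpibte] → [sippipte]
/ogozedab/:
  (1) Nasal Place Assimilation: no change — [ogozedab]
  (2) Intervocalic Lenition: [ogozedab] → [ohozezab]
  (3) Regressive Voicing Assimilation: no change — [ohozezab]
/zapriraz/:
  (1) Nasal Place Assimilation: no change — [zapriraz]
  (2) Intervocalic Lenition: no change — [zapriraz]
  (3) Regressive Voicing Assimilation: no change — [zapriraz]

[sippipte], [ohozezab], [zapriraz]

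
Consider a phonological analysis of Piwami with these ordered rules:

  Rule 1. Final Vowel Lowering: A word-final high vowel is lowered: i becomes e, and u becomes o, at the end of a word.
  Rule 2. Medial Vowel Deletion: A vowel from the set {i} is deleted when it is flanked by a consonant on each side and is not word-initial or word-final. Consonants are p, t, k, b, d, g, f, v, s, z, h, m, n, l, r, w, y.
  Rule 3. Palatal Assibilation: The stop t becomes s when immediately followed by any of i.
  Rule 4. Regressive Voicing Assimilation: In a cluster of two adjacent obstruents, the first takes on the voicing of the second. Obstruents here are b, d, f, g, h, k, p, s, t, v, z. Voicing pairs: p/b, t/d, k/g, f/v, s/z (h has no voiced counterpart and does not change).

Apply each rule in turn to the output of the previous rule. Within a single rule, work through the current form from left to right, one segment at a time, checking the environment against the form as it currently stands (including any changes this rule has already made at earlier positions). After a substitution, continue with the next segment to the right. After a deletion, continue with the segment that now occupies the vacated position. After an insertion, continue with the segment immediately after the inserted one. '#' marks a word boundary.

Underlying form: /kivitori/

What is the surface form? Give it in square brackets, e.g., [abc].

[gftore]

Rule 1 Final Vowel Lowering: [kivitori] → [kivitore]
Rule 2 Medial Vowel Deletion: [kivitore] → [kvtore]
Rule 3 Palatal Assibilation: no change — [kvtore]
Rule 4 Regressive Voicing Assimilation: [kvtore] → [gftore]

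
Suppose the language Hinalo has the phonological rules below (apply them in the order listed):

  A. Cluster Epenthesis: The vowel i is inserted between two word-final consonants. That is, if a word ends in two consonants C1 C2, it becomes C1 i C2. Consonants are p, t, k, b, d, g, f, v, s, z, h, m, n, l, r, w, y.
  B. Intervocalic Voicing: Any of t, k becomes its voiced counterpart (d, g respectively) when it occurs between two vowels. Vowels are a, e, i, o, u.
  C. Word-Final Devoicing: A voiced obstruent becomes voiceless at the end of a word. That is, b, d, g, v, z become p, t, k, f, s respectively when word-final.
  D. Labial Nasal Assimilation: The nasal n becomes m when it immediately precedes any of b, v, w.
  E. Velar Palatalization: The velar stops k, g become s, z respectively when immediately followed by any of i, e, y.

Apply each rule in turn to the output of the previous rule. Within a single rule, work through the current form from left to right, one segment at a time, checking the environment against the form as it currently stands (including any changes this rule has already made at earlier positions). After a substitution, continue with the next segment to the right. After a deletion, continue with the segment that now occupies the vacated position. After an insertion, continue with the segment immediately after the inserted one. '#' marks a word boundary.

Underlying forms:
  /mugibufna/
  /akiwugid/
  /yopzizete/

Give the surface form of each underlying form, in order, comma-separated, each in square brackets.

/mugibufna/:
  A Cluster Epenthesis: no change — [mugibufna]
  B Intervocalic Voicing: no change — [mugibufna]
  C Word-Final Devoicing: no change — [mugibufna]
  D Labial Nasal Assimilation: no change — [mugibufna]
  E Velar Palatalization: [mugibufna] → [muzibufna]
/akiwugid/:
  A Cluster Epenthesis: no change — [akiwugid]
  B Intervocalic Voicing: [akiwugid] → [agiwugid]
  C Word-Final Devoicing: [agiwugid] → [agiwugit]
  D Labial Nasal Assimilation: no change — [agiwugit]
  E Velar Palatalization: [agiwugit] → [aziwuzit]
/yopzizete/:
  A Cluster Epenthesis: no change — [yopzizete]
  B Intervocalic Voicing: [yopzizete] → [yopzizede]
  C Word-Final Devoicing: no change — [yopzizede]
  D Labial Nasal Assimilation: no change — [yopzizede]
  E Velar Palatalization: no change — [yopzizede]

[muzibufna], [aziwuzit], [yopzizede]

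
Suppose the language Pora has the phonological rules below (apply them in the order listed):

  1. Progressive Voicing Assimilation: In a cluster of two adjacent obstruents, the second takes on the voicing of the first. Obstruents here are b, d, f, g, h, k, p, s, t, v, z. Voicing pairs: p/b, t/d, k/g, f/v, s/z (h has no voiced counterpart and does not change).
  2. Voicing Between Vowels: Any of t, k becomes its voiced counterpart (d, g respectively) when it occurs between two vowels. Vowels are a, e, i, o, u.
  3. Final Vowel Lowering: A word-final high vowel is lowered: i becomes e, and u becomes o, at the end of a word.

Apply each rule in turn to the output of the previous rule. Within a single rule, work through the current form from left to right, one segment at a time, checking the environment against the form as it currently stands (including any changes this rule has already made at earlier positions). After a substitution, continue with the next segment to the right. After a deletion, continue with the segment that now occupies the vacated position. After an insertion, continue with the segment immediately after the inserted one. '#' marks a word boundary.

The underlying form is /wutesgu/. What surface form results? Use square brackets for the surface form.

[wudesko]

1 Progressive Voicing Assimilation: [wutesgu] → [wutesku]
2 Voicing Between Vowels: [wutesku] → [wudesku]
3 Final Vowel Lowering: [wudesku] → [wudesko]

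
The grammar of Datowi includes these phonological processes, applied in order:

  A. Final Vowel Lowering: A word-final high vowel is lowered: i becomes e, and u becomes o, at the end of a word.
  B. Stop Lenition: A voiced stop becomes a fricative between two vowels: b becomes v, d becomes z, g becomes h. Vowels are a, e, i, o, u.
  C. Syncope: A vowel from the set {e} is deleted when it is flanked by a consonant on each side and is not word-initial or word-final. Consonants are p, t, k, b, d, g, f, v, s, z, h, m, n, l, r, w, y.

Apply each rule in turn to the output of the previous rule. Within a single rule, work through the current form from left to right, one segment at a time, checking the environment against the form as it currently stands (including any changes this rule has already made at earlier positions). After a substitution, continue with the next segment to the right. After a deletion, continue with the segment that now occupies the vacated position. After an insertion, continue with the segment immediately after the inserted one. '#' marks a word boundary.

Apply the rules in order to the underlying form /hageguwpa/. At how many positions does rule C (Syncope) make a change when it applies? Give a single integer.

1

A Final Vowel Lowering: no change — [hageguwpa]
B Stop Lenition: [hageguwpa] → [hahehuwpa]
C Syncope: [hahehuwpa] → [hahhuwpa]
Rule C changed 1 position(s).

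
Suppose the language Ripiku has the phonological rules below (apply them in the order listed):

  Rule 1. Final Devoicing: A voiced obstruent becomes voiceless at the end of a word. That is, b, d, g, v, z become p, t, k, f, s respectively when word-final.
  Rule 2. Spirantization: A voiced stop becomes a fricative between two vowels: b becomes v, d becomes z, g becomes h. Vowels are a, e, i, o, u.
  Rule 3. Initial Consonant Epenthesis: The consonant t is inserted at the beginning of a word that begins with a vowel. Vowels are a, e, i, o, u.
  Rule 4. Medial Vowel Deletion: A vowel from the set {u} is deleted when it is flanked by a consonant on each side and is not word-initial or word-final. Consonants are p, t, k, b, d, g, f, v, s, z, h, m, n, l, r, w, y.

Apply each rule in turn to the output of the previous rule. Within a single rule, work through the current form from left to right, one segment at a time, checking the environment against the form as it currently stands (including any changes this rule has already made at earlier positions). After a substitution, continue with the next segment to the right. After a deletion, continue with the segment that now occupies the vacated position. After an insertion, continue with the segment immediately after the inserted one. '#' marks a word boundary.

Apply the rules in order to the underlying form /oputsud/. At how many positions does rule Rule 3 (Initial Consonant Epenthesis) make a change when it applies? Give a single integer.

Rule 1 Final Devoicing: [oputsud] → [oputsut]
Rule 2 Spirantization: no change — [oputsut]
Rule 3 Initial Consonant Epenthesis: [oputsut] → [toputsut]
Rule 4 Medial Vowel Deletion: [toputsut] → [toptst]
Rule Rule 3 changed 1 position(s).

1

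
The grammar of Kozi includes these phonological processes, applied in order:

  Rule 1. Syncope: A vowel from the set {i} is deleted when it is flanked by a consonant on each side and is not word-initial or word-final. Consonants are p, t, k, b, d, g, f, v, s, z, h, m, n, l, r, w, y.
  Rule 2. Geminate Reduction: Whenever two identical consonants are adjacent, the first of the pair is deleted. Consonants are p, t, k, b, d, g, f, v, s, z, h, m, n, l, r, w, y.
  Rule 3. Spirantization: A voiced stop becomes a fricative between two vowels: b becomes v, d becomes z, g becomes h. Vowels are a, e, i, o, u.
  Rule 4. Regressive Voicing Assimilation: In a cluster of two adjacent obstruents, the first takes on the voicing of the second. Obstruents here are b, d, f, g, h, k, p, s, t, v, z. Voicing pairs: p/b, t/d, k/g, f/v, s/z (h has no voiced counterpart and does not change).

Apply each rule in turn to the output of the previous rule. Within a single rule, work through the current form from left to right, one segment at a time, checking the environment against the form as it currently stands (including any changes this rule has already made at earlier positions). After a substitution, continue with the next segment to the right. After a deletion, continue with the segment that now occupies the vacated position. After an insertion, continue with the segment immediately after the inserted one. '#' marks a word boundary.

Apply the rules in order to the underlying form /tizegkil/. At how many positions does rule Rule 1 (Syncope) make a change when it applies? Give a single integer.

2

Rule 1 Syncope: [tizegkil] → [tzegkl]
Rule 2 Geminate Reduction: no change — [tzegkl]
Rule 3 Spirantization: no change — [tzegkl]
Rule 4 Regressive Voicing Assimilation: [tzegkl] → [dzekkl]
Rule Rule 1 changed 2 position(s).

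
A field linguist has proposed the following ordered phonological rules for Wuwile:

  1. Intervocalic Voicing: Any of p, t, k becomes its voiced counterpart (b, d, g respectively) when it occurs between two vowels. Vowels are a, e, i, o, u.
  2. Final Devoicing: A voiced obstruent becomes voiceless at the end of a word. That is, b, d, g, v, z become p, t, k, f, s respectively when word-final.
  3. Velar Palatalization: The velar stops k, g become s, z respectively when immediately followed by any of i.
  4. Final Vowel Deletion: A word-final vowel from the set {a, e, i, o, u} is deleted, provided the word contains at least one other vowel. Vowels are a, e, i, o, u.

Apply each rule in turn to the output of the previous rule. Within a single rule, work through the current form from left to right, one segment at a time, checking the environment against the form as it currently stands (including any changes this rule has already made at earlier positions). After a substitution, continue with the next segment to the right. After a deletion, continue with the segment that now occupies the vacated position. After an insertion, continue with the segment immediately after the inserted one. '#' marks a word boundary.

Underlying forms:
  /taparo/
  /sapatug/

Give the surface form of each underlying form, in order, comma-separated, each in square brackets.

[tabar], [sabaduk]

/taparo/:
  1 Intervocalic Voicing: [taparo] → [tabaro]
  2 Final Devoicing: no change — [tabaro]
  3 Velar Palatalization: no change — [tabaro]
  4 Final Vowel Deletion: [tabaro] → [tabar]
/sapatug/:
  1 Intervocalic Voicing: [sapatug] → [sabadug]
  2 Final Devoicing: [sabadug] → [sabaduk]
  3 Velar Palatalization: no change — [sabaduk]
  4 Final Vowel Deletion: no change — [sabaduk]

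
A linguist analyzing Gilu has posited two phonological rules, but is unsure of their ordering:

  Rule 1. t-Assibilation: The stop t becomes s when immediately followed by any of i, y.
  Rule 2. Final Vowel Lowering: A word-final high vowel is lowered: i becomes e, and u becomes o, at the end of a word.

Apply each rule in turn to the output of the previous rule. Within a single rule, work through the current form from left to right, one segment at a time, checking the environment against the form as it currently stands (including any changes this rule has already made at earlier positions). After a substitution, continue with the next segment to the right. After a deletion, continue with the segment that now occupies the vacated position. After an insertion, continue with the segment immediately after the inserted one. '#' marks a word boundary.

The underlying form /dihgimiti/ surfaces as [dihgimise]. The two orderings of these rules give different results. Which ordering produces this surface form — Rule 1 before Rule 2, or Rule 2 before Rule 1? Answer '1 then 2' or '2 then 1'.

Order 1 then 2:
  1 t-Assibilation: [dihgimiti] → [dihgimisi]
  2 Final Vowel Lowering: [dihgimisi] → [dihgimise]
  result: [dihgimise]
Order 2 then 1:
  2 Final Vowel Lowering: [dihgimiti] → [dihgimite]
  1 t-Assibilation: no change — [dihgimite]
  result: [dihgimite]

1 then 2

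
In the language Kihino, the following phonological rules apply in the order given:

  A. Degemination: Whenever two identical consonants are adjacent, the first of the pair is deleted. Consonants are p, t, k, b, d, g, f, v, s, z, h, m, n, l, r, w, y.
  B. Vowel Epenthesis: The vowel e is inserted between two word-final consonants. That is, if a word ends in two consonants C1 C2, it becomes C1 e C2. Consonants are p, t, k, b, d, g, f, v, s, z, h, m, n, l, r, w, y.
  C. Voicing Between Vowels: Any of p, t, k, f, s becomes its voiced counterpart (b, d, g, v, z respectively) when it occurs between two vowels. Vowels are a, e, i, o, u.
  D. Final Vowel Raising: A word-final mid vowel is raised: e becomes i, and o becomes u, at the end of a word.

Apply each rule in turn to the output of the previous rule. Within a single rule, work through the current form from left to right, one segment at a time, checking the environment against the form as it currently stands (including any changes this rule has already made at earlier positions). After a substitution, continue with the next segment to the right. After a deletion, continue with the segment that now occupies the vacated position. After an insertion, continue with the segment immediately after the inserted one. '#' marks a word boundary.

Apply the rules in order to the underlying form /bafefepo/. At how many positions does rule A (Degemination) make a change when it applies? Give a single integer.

A Degemination: no change — [bafefepo]
B Vowel Epenthesis: no change — [bafefepo]
C Voicing Between Vowels: [bafefepo] → [bavevebo]
D Final Vowel Raising: [bavevebo] → [bavevebu]
Rule A changed 0 position(s).

0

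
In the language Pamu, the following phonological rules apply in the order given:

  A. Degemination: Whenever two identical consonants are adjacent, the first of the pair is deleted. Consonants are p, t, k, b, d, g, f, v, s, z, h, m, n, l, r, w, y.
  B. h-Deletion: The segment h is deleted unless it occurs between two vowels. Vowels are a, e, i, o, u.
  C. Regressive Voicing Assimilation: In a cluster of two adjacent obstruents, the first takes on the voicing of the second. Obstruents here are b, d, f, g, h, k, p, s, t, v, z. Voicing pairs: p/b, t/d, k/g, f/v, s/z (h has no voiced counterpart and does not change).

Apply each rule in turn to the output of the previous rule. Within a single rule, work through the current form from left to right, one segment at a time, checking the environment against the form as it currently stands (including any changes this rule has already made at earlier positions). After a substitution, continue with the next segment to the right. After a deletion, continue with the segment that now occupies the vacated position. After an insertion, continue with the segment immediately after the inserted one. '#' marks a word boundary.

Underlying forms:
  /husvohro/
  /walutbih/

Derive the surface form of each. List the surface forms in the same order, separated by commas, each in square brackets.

/husvohro/:
  A Degemination: no change — [husvohro]
  B h-Deletion: [husvohro] → [usvoro]
  C Regressive Voicing Assimilation: [usvoro] → [uzvoro]
/walutbih/:
  A Degemination: no change — [walutbih]
  B h-Deletion: [walutbih] → [walutbi]
  C Regressive Voicing Assimilation: [walutbi] → [waludbi]

[uzvoro], [waludbi]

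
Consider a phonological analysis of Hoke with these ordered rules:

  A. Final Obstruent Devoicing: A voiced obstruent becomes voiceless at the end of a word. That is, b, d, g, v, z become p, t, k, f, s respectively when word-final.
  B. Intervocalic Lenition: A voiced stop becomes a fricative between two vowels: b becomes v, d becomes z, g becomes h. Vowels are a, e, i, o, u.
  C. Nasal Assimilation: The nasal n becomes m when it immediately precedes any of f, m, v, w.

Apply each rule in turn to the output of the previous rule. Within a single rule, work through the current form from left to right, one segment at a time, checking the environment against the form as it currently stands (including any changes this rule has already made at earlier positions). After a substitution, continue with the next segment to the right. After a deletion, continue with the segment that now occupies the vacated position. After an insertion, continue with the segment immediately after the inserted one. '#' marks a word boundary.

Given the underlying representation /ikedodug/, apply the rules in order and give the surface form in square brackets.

A Final Obstruent Devoicing: [ikedodug] → [ikedoduk]
B Intervocalic Lenition: [ikedoduk] → [ikezozuk]
C Nasal Assimilation: no change — [ikezozuk]

[ikezozuk]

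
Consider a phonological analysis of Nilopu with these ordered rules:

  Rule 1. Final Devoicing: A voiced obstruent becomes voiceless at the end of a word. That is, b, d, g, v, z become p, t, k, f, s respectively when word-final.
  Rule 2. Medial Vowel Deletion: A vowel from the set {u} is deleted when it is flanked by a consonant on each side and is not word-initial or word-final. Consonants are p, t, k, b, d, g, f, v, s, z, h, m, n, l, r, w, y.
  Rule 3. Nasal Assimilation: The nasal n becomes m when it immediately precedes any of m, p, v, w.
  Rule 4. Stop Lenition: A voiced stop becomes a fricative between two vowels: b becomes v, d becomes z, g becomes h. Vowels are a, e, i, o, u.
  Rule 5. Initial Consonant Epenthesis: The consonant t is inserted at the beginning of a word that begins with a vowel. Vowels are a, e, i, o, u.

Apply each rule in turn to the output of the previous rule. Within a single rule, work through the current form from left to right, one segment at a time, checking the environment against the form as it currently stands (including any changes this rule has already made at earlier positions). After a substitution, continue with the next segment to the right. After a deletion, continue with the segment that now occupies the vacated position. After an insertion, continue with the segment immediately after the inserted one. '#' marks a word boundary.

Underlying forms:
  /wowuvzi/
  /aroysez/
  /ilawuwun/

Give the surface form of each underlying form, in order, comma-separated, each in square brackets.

[wowvzi], [taroyses], [tilawwn]

/wowuvzi/:
  Rule 1 Final Devoicing: no change — [wowuvzi]
  Rule 2 Medial Vowel Deletion: [wowuvzi] → [wowvzi]
  Rule 3 Nasal Assimilation: no change — [wowvzi]
  Rule 4 Stop Lenition: no change — [wowvzi]
  Rule 5 Initial Consonant Epenthesis: no change — [wowvzi]
/aroysez/:
  Rule 1 Final Devoicing: [aroysez] → [aroyses]
  Rule 2 Medial Vowel Deletion: no change — [aroyses]
  Rule 3 Nasal Assimilation: no change — [aroyses]
  Rule 4 Stop Lenition: no change — [aroyses]
  Rule 5 Initial Consonant Epenthesis: [aroyses] → [taroyses]
/ilawuwun/:
  Rule 1 Final Devoicing: no change — [ilawuwun]
  Rule 2 Medial Vowel Deletion: [ilawuwun] → [ilawwn]
  Rule 3 Nasal Assimilation: no change — [ilawwn]
  Rule 4 Stop Lenition: no change — [ilawwn]
  Rule 5 Initial Consonant Epenthesis: [ilawwn] → [tilawwn]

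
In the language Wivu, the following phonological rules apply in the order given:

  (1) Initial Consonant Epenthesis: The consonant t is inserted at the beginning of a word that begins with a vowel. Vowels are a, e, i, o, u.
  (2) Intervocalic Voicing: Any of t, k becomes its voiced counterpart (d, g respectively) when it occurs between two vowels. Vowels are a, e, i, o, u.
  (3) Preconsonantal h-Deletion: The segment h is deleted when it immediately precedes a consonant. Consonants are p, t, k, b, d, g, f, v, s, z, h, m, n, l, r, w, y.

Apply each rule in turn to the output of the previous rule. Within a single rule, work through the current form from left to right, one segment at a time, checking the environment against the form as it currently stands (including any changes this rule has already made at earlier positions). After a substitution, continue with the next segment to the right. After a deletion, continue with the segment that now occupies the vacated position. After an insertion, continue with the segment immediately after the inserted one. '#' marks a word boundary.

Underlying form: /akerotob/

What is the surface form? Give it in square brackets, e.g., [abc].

[tagerodob]

(1) Initial Consonant Epenthesis: [akerotob] → [takerotob]
(2) Intervocalic Voicing: [takerotob] → [tagerodob]
(3) Preconsonantal h-Deletion: no change — [tagerodob]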